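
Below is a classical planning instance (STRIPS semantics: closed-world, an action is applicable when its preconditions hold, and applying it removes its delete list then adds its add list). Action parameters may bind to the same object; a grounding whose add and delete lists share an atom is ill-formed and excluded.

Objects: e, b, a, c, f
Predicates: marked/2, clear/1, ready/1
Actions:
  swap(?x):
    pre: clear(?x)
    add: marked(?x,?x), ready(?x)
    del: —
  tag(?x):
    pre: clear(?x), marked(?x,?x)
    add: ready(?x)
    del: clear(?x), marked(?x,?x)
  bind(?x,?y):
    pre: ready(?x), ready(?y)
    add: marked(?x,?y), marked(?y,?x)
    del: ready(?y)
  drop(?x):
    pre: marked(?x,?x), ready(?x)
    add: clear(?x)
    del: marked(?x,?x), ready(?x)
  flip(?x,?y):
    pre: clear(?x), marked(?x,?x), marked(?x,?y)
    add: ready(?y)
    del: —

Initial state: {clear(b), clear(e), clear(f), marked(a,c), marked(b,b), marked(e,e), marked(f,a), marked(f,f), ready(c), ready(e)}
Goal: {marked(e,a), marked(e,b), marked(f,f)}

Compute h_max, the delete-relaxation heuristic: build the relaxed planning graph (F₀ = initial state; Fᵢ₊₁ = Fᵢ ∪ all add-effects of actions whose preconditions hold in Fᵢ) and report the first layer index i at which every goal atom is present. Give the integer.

2

F0 = init (10 atoms)
F1 = F0 ∪ {marked(c,c), marked(c,e), marked(e,c), ready(a), ready(b), ready(f)}  (16 atoms)
F2 = F1 ∪ {clear(c), marked(a,a), marked(a,b), marked(a,e), marked(a,f), marked(b,a), marked(b,c), marked(b,e), marked(b,f), marked(c,a), marked(c,b), marked(c,f), marked(e,a), marked(e,b), marked(e,f), marked(f,b), marked(f,c), marked(f,e)}  (34 atoms)
goal ⊆ F2  ⇒  h_max = 2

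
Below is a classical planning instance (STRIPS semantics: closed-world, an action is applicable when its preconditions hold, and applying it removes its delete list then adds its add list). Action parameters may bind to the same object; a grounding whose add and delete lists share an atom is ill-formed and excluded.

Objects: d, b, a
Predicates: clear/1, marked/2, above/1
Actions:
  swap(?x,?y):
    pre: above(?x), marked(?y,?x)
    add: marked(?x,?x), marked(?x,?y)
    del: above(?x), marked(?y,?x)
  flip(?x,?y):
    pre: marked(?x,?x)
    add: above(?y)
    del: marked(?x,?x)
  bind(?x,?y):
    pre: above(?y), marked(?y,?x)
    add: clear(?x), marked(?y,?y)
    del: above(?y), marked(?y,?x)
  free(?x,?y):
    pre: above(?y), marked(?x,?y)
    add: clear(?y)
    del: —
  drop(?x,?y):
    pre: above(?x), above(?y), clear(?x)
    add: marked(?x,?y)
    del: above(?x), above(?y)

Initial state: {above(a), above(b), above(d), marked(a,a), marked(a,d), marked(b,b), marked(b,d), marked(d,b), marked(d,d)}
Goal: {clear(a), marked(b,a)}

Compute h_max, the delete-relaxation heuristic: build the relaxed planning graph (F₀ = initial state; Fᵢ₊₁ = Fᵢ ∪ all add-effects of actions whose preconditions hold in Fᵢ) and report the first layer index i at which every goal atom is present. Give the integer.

F0 = init (9 atoms)
F1 = F0 ∪ {clear(a), clear(b), clear(d), marked(d,a)}  (13 atoms)
F2 = F1 ∪ {marked(a,b), marked(b,a)}  (15 atoms)
goal ⊆ F2  ⇒  h_max = 2

2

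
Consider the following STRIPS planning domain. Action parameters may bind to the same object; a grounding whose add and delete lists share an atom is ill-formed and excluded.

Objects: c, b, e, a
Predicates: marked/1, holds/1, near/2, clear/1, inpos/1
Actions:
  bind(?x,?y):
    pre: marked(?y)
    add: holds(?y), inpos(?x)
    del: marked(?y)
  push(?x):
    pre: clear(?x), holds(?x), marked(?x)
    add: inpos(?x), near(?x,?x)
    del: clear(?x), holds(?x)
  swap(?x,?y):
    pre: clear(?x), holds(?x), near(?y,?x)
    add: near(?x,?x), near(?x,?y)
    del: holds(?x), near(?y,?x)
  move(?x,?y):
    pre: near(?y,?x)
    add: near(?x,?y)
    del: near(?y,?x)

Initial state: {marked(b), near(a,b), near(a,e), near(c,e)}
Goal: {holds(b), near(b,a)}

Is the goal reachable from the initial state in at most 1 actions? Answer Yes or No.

No

1. bind(c,b)  →  {holds(b), inpos(c), near(a,b), near(a,e), near(c,e)}
2. move(b,a)  →  {holds(b), inpos(c), near(a,e), near(b,a), near(c,e)}
optimal plan length = 2; 2 > 1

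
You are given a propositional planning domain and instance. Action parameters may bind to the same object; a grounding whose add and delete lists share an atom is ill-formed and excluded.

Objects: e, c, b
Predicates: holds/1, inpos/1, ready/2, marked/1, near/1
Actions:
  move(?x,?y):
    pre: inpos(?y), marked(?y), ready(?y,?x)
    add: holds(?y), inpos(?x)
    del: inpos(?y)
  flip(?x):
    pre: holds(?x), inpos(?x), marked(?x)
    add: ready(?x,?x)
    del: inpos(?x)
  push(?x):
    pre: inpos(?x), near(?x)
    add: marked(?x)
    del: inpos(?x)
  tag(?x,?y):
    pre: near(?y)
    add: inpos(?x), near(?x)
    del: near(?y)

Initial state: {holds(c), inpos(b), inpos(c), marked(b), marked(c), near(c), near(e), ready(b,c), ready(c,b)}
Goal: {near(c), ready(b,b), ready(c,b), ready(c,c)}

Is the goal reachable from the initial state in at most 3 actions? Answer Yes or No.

No

1. move(c,b)  →  {holds(b), holds(c), inpos(c), marked(b), marked(c), near(c), near(e), ready(b,c), ready(c,b)}
2. flip(c)  →  {holds(b), holds(c), marked(b), marked(c), near(c), near(e), ready(b,c), ready(c,b), ready(c,c)}
3. tag(b,e)  →  {holds(b), holds(c), inpos(b), marked(b), marked(c), near(b), near(c), ready(b,c), ready(c,b), ready(c,c)}
4. flip(b)  →  {holds(b), holds(c), marked(b), marked(c), near(b), near(c), ready(b,b), ready(b,c), ready(c,b), ready(c,c)}
optimal plan length = 4; 4 > 3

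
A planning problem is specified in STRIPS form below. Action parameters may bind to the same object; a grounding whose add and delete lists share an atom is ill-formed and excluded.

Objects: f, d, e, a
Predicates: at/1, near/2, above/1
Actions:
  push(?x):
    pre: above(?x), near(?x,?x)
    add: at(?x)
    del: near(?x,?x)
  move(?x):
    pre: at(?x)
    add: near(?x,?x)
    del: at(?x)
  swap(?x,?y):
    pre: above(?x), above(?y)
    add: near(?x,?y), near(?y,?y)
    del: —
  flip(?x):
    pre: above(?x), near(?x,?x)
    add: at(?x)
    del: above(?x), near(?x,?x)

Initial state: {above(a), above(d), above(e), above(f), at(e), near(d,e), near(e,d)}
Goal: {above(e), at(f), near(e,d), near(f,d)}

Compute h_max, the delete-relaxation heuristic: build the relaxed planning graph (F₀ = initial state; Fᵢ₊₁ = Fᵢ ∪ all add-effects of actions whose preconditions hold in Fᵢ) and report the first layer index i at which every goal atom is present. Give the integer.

2

F0 = init (7 atoms)
F1 = F0 ∪ {near(a,a), near(a,d), near(a,e), near(a,f), near(d,a), near(d,d), near(d,f), near(e,a), near(e,e), near(e,f), near(f,a), near(f,d), near(f,e), near(f,f)}  (21 atoms)
F2 = F1 ∪ {at(a), at(d), at(f)}  (24 atoms)
goal ⊆ F2  ⇒  h_max = 2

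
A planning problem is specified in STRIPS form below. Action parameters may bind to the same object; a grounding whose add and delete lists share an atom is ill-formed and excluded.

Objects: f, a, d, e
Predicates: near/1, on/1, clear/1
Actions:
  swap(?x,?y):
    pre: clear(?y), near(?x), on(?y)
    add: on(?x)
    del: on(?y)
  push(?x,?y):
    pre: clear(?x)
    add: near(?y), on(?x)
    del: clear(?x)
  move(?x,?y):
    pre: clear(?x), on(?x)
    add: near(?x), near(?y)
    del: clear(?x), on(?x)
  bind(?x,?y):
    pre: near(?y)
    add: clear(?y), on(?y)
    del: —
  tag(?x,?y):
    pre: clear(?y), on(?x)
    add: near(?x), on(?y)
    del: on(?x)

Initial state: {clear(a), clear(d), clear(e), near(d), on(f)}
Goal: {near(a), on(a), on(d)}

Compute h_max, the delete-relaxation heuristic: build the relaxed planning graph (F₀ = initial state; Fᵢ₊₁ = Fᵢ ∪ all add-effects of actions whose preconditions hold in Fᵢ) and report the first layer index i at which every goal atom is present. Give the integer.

F0 = init (5 atoms)
F1 = F0 ∪ {near(a), near(e), near(f), on(a), on(d), on(e)}  (11 atoms)
goal ⊆ F1  ⇒  h_max = 1

1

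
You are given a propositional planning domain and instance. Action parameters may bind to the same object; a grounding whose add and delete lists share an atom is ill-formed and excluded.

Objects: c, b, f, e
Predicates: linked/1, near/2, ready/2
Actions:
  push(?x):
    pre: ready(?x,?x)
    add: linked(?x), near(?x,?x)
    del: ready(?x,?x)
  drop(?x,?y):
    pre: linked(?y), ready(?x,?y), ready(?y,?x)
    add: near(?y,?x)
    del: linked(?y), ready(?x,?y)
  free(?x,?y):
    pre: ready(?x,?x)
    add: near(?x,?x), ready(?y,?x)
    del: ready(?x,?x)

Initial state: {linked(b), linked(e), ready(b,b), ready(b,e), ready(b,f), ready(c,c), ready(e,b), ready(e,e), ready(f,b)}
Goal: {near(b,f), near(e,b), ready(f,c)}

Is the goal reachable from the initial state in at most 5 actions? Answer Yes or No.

1. drop(b,e)  →  {linked(b), near(e,b), ready(b,b), ready(b,f), ready(c,c), ready(e,b), ready(e,e), ready(f,b)}
2. drop(f,b)  →  {near(b,f), near(e,b), ready(b,b), ready(b,f), ready(c,c), ready(e,b), ready(e,e)}
3. free(c,f)  →  {near(b,f), near(c,c), near(e,b), ready(b,b), ready(b,f), ready(e,b), ready(e,e), ready(f,c)}
optimal plan length = 3; 3 ≤ 5

Yes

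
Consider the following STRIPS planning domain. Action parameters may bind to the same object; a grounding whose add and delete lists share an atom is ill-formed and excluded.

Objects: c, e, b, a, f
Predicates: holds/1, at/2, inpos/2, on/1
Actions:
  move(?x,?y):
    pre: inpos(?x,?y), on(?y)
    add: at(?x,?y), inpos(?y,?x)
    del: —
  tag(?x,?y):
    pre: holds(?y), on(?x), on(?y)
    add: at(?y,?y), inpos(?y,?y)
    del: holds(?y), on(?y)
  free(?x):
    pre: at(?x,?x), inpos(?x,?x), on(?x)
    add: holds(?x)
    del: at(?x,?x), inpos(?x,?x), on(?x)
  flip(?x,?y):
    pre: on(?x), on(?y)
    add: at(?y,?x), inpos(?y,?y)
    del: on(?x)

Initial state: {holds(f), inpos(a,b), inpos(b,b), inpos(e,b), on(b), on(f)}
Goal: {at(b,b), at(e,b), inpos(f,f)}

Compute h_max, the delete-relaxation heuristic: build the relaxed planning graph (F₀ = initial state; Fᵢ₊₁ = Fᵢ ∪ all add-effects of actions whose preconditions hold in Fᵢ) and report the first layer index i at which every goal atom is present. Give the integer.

F0 = init (6 atoms)
F1 = F0 ∪ {at(a,b), at(b,b), at(b,f), at(e,b), at(f,b), at(f,f), inpos(b,a), inpos(b,e), inpos(f,f)}  (15 atoms)
goal ⊆ F1  ⇒  h_max = 1

1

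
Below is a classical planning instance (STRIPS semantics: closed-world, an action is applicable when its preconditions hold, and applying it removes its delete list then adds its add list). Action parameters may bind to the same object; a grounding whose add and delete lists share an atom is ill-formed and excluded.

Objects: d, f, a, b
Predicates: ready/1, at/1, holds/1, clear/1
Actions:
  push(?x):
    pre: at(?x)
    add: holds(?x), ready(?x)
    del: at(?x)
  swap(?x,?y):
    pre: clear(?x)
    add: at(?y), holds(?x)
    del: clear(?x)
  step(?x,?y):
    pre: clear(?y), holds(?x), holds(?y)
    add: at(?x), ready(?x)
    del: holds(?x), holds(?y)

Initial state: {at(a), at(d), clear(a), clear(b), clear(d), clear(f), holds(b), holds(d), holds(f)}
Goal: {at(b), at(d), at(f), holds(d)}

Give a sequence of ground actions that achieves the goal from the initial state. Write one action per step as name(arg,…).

1. swap(d,f)  →  {at(a), at(d), at(f), clear(a), clear(b), clear(f), holds(b), holds(d), holds(f)}
2. swap(f,b)  →  {at(a), at(b), at(d), at(f), clear(a), clear(b), holds(b), holds(d), holds(f)}

swap(d,f); swap(f,b)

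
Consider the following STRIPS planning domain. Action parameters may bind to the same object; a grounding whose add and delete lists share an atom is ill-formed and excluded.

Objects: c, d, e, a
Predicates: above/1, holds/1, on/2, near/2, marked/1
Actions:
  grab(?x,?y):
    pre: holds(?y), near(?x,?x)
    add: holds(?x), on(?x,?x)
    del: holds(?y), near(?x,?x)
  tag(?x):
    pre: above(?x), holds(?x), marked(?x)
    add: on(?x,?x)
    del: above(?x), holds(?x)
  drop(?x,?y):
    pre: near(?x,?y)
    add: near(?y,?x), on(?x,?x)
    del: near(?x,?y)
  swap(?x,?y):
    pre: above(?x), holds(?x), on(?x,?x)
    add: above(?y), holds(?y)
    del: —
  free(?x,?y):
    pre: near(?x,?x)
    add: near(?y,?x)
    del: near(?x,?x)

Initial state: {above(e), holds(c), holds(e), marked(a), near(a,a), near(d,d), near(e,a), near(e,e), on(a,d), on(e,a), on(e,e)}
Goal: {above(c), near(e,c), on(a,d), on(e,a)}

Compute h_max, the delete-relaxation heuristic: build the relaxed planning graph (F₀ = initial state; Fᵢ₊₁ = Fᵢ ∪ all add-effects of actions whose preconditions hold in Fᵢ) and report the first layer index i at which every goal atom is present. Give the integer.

2

F0 = init (11 atoms)
F1 = F0 ∪ {above(a), above(c), above(d), holds(a), holds(d), near(a,d), near(a,e), near(c,a), near(c,d), near(c,e), near(d,a), near(d,e), near(e,d), on(a,a), on(d,d)}  (26 atoms)
F2 = F1 ∪ {near(a,c), near(d,c), near(e,c), on(c,c)}  (30 atoms)
goal ⊆ F2  ⇒  h_max = 2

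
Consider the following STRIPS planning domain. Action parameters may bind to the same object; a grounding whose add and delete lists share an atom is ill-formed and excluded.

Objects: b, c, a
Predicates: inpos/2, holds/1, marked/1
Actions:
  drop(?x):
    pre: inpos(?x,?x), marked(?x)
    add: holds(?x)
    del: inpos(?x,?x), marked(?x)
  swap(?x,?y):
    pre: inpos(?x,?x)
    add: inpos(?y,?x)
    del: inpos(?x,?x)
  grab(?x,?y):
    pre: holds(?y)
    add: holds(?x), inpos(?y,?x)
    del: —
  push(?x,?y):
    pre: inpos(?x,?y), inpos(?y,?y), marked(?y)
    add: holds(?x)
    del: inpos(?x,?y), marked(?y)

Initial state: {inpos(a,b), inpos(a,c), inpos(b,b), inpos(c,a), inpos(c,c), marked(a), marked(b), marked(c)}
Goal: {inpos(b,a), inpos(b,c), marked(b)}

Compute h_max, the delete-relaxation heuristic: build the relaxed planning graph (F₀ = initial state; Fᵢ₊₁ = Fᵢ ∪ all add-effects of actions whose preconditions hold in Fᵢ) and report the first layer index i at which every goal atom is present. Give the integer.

F0 = init (8 atoms)
F1 = F0 ∪ {holds(a), holds(b), holds(c), inpos(b,c), inpos(c,b)}  (13 atoms)
F2 = F1 ∪ {inpos(a,a), inpos(b,a)}  (15 atoms)
goal ⊆ F2  ⇒  h_max = 2

2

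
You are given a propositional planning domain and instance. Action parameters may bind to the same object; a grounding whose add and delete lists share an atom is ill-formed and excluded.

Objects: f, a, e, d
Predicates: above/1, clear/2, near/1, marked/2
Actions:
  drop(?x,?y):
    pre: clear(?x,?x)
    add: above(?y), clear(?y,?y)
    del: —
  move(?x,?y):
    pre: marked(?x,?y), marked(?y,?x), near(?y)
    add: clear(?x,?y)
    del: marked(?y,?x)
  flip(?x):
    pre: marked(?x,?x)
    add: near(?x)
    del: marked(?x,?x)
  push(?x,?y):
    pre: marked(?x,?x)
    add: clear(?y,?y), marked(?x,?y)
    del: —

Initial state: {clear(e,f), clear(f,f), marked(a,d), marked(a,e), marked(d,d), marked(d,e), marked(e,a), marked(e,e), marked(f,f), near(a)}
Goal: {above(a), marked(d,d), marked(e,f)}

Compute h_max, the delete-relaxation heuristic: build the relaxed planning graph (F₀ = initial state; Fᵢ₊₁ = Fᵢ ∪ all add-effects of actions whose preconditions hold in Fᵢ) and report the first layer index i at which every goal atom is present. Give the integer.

F0 = init (10 atoms)
F1 = F0 ∪ {above(a), above(d), above(e), above(f), clear(a,a), clear(d,d), clear(e,a), clear(e,e), marked(d,a), marked(d,f), marked(e,d), marked(e,f), marked(f,a), marked(f,d), marked(f,e), near(d), near(e), near(f)}  (28 atoms)
goal ⊆ F1  ⇒  h_max = 1

1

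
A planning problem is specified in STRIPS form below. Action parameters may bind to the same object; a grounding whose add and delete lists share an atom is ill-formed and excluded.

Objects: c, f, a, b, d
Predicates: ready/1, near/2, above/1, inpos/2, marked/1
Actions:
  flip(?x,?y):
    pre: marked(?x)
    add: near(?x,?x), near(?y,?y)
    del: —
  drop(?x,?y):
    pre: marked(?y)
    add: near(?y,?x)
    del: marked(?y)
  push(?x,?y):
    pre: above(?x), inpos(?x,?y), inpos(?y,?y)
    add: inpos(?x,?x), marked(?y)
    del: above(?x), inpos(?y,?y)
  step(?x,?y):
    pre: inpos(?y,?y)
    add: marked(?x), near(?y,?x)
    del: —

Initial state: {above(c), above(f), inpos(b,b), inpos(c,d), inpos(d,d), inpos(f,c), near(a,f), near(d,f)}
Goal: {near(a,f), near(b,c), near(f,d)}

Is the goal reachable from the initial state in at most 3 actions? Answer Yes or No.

1. step(c,b)  →  {above(c), above(f), inpos(b,b), inpos(c,d), inpos(d,d), inpos(f,c), marked(c), near(a,f), near(b,c), near(d,f)}
2. step(f,b)  →  {above(c), above(f), inpos(b,b), inpos(c,d), inpos(d,d), inpos(f,c), marked(c), marked(f), near(a,f), near(b,c), near(b,f), near(d,f)}
3. drop(d,f)  →  {above(c), above(f), inpos(b,b), inpos(c,d), inpos(d,d), inpos(f,c), marked(c), near(a,f), near(b,c), near(b,f), near(d,f), near(f,d)}
optimal plan length = 3; 3 ≤ 3

Yes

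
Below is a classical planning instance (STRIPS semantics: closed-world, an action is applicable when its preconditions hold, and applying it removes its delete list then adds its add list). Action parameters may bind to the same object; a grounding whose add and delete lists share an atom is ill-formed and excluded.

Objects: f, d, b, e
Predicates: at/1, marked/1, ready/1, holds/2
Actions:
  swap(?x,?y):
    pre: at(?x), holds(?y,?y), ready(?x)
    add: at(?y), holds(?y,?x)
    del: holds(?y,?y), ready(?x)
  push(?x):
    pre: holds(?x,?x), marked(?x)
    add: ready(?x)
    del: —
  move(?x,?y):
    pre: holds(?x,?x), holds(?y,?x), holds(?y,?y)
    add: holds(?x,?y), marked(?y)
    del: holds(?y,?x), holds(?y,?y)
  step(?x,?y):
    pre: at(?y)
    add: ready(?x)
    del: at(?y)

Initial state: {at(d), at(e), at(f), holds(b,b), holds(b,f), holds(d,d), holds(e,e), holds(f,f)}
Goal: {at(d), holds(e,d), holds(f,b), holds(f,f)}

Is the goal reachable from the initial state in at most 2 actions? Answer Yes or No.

No

1. move(f,b)  →  {at(d), at(e), at(f), holds(d,d), holds(e,e), holds(f,b), holds(f,f), marked(b)}
2. step(d,f)  →  {at(d), at(e), holds(d,d), holds(e,e), holds(f,b), holds(f,f), marked(b), ready(d)}
3. swap(d,e)  →  {at(d), at(e), holds(d,d), holds(e,d), holds(f,b), holds(f,f), marked(b)}
optimal plan length = 3; 3 > 2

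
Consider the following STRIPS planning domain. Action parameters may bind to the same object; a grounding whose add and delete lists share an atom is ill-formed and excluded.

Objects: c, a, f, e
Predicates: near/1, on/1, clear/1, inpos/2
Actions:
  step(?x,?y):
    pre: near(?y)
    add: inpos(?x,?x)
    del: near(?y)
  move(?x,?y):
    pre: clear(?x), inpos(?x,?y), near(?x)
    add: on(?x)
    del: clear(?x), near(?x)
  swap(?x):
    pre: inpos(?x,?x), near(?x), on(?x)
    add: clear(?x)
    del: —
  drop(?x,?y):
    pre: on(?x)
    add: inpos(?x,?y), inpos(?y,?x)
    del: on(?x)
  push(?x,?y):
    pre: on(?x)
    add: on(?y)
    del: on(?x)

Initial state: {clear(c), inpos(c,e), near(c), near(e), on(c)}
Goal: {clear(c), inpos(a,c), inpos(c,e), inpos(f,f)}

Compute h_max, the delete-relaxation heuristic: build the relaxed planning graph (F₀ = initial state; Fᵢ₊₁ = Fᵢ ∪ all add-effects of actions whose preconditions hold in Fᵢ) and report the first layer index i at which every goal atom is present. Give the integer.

1

F0 = init (5 atoms)
F1 = F0 ∪ {inpos(a,a), inpos(a,c), inpos(c,a), inpos(c,c), inpos(c,f), inpos(e,c), inpos(e,e), inpos(f,c), inpos(f,f), on(a), on(e), on(f)}  (17 atoms)
goal ⊆ F1  ⇒  h_max = 1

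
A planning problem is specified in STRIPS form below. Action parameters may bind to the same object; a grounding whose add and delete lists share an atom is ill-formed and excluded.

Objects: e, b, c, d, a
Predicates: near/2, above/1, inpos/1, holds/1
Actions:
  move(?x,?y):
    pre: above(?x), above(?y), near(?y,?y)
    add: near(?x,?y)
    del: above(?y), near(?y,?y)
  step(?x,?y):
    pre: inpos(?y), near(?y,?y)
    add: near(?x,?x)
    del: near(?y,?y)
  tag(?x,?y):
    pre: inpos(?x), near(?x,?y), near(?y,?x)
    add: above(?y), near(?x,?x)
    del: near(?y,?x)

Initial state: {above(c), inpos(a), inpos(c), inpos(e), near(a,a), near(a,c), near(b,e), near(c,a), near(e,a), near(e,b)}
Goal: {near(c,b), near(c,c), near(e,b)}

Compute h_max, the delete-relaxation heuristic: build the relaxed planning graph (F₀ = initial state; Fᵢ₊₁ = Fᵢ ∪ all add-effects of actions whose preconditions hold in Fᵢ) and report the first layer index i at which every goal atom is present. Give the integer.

F0 = init (10 atoms)
F1 = F0 ∪ {above(a), above(b), near(b,b), near(c,c), near(d,d), near(e,e)}  (16 atoms)
F2 = F1 ∪ {near(a,b), near(b,a), near(b,c), near(c,b)}  (20 atoms)
goal ⊆ F2  ⇒  h_max = 2

2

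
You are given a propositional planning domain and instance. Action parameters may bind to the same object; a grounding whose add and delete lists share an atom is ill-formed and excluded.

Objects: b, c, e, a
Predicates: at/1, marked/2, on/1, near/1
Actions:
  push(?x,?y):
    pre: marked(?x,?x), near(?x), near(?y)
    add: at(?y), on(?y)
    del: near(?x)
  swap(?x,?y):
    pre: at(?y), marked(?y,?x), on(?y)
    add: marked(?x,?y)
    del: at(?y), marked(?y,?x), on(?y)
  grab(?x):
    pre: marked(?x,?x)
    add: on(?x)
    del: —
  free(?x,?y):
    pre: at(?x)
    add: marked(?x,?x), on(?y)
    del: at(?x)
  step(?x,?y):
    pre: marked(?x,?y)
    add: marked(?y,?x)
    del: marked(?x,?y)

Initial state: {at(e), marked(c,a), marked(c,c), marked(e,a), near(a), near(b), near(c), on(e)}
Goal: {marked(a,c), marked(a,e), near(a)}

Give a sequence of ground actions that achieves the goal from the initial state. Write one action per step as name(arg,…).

1. swap(a,e)  →  {marked(a,e), marked(c,a), marked(c,c), near(a), near(b), near(c)}
2. step(c,a)  →  {marked(a,c), marked(a,e), marked(c,c), near(a), near(b), near(c)}

swap(a,e); step(c,a)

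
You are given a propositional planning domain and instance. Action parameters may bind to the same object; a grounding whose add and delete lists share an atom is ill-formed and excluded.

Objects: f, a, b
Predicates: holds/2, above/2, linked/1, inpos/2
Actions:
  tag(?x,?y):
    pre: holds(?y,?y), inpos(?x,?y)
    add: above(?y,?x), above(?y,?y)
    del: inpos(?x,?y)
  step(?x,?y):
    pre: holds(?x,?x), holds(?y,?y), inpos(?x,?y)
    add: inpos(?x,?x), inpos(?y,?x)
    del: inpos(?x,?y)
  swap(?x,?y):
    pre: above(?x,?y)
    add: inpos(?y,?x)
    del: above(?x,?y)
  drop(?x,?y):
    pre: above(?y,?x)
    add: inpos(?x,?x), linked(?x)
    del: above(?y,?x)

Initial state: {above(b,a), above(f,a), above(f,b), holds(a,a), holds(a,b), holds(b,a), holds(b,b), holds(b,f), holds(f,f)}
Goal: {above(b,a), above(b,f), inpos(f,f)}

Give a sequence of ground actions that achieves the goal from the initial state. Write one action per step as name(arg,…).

swap(f,b); step(b,f); step(f,b); step(b,f); tag(f,b)

1. swap(f,b)  →  {above(b,a), above(f,a), holds(a,a), holds(a,b), holds(b,a), holds(b,b), holds(b,f), holds(f,f), inpos(b,f)}
2. step(b,f)  →  {above(b,a), above(f,a), holds(a,a), holds(a,b), holds(b,a), holds(b,b), holds(b,f), holds(f,f), inpos(b,b), inpos(f,b)}
3. step(f,b)  →  {above(b,a), above(f,a), holds(a,a), holds(a,b), holds(b,a), holds(b,b), holds(b,f), holds(f,f), inpos(b,b), inpos(b,f), inpos(f,f)}
4. step(b,f)  →  {above(b,a), above(f,a), holds(a,a), holds(a,b), holds(b,a), holds(b,b), holds(b,f), holds(f,f), inpos(b,b), inpos(f,b), inpos(f,f)}
5. tag(f,b)  →  {above(b,a), above(b,b), above(b,f), above(f,a), holds(a,a), holds(a,b), holds(b,a), holds(b,b), holds(b,f), holds(f,f), inpos(b,b), inpos(f,f)}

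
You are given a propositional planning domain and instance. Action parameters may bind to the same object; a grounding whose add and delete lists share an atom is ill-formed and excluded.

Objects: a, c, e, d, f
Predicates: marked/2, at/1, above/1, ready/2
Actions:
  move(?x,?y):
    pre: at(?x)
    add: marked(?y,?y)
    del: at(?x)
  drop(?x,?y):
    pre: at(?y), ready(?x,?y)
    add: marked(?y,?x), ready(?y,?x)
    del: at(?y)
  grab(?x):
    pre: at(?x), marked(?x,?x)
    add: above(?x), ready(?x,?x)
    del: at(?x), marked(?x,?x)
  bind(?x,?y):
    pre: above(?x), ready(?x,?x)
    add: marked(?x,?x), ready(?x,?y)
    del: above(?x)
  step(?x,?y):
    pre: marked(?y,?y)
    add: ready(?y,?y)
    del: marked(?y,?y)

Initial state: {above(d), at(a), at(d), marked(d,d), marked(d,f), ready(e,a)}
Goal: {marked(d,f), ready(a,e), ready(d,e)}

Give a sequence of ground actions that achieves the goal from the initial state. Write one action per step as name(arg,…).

1. drop(e,a)  →  {above(d), at(d), marked(a,e), marked(d,d), marked(d,f), ready(a,e), ready(e,a)}
2. grab(d)  →  {above(d), marked(a,e), marked(d,f), ready(a,e), ready(d,d), ready(e,a)}
3. bind(d,e)  →  {marked(a,e), marked(d,d), marked(d,f), ready(a,e), ready(d,d), ready(d,e), ready(e,a)}

drop(e,a); grab(d); bind(d,e)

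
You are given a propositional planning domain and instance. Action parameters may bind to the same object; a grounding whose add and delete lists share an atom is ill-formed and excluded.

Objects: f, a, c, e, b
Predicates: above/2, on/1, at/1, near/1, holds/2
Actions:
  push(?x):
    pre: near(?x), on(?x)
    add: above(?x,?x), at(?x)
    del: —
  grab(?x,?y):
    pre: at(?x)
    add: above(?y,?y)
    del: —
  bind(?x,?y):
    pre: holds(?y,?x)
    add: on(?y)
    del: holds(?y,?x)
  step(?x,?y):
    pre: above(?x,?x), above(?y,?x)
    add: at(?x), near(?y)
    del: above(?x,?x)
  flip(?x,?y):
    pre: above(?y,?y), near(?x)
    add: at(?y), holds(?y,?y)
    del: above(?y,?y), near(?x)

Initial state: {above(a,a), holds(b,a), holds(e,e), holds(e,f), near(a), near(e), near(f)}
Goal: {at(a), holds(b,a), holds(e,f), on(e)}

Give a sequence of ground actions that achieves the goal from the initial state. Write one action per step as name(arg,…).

bind(e,e); step(a,a)

1. bind(e,e)  →  {above(a,a), holds(b,a), holds(e,f), near(a), near(e), near(f), on(e)}
2. step(a,a)  →  {at(a), holds(b,a), holds(e,f), near(a), near(e), near(f), on(e)}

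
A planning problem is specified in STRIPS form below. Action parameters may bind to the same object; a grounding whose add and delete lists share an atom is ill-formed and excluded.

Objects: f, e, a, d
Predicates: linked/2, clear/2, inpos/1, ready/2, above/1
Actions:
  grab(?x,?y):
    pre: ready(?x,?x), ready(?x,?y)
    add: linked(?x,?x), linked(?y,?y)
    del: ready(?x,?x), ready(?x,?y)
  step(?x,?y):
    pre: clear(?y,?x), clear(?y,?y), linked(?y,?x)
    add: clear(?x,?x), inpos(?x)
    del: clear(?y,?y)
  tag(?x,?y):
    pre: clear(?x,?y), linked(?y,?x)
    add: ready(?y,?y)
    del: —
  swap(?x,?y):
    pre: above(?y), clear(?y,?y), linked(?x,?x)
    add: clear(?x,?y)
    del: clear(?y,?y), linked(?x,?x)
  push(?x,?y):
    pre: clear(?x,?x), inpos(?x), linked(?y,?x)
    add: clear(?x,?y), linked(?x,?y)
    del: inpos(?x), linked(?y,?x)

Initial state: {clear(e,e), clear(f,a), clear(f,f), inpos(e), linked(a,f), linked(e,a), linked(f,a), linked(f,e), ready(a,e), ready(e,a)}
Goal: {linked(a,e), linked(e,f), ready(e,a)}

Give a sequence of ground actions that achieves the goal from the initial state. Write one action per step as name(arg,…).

step(a,f); push(e,f); push(a,e)

1. step(a,f)  →  {clear(a,a), clear(e,e), clear(f,a), inpos(a), inpos(e), linked(a,f), linked(e,a), linked(f,a), linked(f,e), ready(a,e), ready(e,a)}
2. push(e,f)  →  {clear(a,a), clear(e,e), clear(e,f), clear(f,a), inpos(a), linked(a,f), linked(e,a), linked(e,f), linked(f,a), ready(a,e), ready(e,a)}
3. push(a,e)  →  {clear(a,a), clear(a,e), clear(e,e), clear(e,f), clear(f,a), linked(a,e), linked(a,f), linked(e,f), linked(f,a), ready(a,e), ready(e,a)}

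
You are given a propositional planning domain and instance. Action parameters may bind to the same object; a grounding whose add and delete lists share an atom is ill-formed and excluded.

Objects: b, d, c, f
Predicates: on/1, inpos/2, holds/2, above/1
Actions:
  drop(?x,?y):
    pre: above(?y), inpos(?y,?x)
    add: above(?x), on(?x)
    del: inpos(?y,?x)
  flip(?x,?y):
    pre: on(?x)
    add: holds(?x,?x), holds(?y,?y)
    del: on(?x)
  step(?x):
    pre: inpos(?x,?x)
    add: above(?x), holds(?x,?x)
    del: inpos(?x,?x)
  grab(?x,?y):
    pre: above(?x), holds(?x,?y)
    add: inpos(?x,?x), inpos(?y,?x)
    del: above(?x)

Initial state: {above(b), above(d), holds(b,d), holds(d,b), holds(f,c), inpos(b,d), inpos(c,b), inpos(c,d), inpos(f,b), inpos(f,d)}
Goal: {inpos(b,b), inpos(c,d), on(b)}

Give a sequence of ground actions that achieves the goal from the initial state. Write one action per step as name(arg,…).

grab(b,d); drop(b,d)

1. grab(b,d)  →  {above(d), holds(b,d), holds(d,b), holds(f,c), inpos(b,b), inpos(b,d), inpos(c,b), inpos(c,d), inpos(d,b), inpos(f,b), inpos(f,d)}
2. drop(b,d)  →  {above(b), above(d), holds(b,d), holds(d,b), holds(f,c), inpos(b,b), inpos(b,d), inpos(c,b), inpos(c,d), inpos(f,b), inpos(f,d), on(b)}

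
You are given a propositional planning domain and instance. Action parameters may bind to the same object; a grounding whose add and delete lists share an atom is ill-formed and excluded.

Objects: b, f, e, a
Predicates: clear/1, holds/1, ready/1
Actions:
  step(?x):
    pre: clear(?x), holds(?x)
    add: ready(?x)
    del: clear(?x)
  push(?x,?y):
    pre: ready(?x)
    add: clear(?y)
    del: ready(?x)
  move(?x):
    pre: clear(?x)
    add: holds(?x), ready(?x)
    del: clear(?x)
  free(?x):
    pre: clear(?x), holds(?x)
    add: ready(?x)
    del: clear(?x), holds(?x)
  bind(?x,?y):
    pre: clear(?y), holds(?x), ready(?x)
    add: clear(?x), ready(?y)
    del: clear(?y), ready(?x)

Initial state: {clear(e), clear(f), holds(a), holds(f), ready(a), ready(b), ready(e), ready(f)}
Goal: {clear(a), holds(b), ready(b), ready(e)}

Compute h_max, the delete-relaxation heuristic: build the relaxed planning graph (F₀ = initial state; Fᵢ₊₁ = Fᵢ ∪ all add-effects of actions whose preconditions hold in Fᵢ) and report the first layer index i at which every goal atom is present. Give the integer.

F0 = init (8 atoms)
F1 = F0 ∪ {clear(a), clear(b), holds(e)}  (11 atoms)
F2 = F1 ∪ {holds(b)}  (12 atoms)
goal ⊆ F2  ⇒  h_max = 2

2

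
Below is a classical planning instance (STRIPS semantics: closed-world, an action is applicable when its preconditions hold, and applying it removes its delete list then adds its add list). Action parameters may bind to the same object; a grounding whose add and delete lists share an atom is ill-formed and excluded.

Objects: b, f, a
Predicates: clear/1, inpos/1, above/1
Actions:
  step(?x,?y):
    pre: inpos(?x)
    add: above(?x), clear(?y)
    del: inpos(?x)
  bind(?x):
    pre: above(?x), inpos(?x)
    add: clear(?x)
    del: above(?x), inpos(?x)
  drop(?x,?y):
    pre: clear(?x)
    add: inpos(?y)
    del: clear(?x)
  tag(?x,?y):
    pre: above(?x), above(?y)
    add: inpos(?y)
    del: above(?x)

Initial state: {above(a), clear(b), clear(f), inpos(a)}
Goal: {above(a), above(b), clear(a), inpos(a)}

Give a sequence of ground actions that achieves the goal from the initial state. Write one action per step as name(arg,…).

drop(b,b); step(b,a)

1. drop(b,b)  →  {above(a), clear(f), inpos(a), inpos(b)}
2. step(b,a)  →  {above(a), above(b), clear(a), clear(f), inpos(a)}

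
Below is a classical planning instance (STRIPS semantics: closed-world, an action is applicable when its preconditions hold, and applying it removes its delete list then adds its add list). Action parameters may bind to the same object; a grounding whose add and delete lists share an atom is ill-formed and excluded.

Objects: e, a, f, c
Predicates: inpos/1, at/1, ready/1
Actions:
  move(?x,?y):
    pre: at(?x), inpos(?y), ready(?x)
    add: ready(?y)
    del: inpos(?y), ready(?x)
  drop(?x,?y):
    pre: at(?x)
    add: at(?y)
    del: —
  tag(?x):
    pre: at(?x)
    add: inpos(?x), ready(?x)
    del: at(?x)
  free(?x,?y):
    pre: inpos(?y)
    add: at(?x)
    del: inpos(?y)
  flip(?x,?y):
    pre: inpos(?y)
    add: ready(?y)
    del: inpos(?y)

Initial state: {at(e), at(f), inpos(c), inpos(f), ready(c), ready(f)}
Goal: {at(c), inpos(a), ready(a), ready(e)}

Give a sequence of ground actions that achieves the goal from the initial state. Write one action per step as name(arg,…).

drop(e,a); drop(e,c); tag(e); tag(a)

1. drop(e,a)  →  {at(a), at(e), at(f), inpos(c), inpos(f), ready(c), ready(f)}
2. drop(e,c)  →  {at(a), at(c), at(e), at(f), inpos(c), inpos(f), ready(c), ready(f)}
3. tag(e)  →  {at(a), at(c), at(f), inpos(c), inpos(e), inpos(f), ready(c), ready(e), ready(f)}
4. tag(a)  →  {at(c), at(f), inpos(a), inpos(c), inpos(e), inpos(f), ready(a), ready(c), ready(e), ready(f)}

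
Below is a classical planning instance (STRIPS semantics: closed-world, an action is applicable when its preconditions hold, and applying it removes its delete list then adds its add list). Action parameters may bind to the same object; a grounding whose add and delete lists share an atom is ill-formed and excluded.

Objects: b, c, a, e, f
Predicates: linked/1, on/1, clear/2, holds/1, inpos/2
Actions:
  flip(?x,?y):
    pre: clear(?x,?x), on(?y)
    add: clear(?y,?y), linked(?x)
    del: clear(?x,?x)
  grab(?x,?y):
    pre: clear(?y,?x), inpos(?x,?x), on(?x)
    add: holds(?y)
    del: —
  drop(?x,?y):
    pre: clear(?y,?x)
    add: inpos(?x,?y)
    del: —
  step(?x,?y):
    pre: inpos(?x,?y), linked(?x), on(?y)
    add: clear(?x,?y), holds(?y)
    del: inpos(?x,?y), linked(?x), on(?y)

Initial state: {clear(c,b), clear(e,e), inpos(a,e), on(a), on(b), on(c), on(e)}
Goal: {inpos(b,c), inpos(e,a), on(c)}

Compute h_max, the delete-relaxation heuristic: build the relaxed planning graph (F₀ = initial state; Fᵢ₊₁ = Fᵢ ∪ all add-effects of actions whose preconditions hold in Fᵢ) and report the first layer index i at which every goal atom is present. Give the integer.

F0 = init (7 atoms)
F1 = F0 ∪ {clear(a,a), clear(b,b), clear(c,c), inpos(b,c), inpos(e,e), linked(e)}  (13 atoms)
F2 = F1 ∪ {holds(e), inpos(a,a), inpos(b,b), inpos(c,c), linked(a), linked(b), linked(c)}  (20 atoms)
F3 = F2 ∪ {clear(a,e), clear(b,c), holds(a), holds(b), holds(c)}  (25 atoms)
F4 = F3 ∪ {inpos(c,b), inpos(e,a)}  (27 atoms)
goal ⊆ F4  ⇒  h_max = 4

4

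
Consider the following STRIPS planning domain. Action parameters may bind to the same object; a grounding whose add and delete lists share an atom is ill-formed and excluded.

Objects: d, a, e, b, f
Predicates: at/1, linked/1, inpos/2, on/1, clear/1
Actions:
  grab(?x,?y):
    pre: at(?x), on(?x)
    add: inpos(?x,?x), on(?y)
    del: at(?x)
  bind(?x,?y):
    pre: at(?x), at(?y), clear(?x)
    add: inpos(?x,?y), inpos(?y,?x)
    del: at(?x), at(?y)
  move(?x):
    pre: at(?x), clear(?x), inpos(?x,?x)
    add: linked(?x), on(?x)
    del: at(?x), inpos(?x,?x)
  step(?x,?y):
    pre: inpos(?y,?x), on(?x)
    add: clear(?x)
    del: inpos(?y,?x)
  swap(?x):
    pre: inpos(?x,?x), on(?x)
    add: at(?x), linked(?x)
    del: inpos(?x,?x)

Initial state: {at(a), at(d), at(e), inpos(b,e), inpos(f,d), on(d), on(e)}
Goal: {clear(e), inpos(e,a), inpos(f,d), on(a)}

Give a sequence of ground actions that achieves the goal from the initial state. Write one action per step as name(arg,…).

grab(d,a); step(e,b); bind(e,a)

1. grab(d,a)  →  {at(a), at(e), inpos(b,e), inpos(d,d), inpos(f,d), on(a), on(d), on(e)}
2. step(e,b)  →  {at(a), at(e), clear(e), inpos(d,d), inpos(f,d), on(a), on(d), on(e)}
3. bind(e,a)  →  {clear(e), inpos(a,e), inpos(d,d), inpos(e,a), inpos(f,d), on(a), on(d), on(e)}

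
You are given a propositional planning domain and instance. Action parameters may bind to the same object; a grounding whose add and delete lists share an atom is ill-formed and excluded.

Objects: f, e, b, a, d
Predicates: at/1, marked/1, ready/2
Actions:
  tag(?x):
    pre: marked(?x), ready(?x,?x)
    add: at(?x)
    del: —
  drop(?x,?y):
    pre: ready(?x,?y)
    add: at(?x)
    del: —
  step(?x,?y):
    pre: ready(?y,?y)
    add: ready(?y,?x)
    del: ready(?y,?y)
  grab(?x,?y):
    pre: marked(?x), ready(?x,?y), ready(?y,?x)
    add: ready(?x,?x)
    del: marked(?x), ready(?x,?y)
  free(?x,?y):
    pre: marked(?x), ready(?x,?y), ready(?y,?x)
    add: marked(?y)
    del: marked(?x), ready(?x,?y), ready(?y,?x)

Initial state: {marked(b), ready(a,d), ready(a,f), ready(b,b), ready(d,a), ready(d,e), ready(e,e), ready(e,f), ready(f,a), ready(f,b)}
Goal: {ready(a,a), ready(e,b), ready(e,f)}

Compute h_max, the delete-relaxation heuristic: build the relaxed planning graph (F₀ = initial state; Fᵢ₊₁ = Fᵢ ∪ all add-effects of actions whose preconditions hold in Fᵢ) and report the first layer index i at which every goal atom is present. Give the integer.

F0 = init (10 atoms)
F1 = F0 ∪ {at(a), at(b), at(d), at(e), at(f), ready(b,a), ready(b,d), ready(b,e), ready(b,f), ready(e,a), ready(e,b), ready(e,d)}  (22 atoms)
F2 = F1 ∪ {marked(e), marked(f)}  (24 atoms)
F3 = F2 ∪ {marked(a), marked(d), ready(f,f)}  (27 atoms)
F4 = F3 ∪ {ready(a,a), ready(d,d), ready(f,d), ready(f,e)}  (31 atoms)
goal ⊆ F4  ⇒  h_max = 4

4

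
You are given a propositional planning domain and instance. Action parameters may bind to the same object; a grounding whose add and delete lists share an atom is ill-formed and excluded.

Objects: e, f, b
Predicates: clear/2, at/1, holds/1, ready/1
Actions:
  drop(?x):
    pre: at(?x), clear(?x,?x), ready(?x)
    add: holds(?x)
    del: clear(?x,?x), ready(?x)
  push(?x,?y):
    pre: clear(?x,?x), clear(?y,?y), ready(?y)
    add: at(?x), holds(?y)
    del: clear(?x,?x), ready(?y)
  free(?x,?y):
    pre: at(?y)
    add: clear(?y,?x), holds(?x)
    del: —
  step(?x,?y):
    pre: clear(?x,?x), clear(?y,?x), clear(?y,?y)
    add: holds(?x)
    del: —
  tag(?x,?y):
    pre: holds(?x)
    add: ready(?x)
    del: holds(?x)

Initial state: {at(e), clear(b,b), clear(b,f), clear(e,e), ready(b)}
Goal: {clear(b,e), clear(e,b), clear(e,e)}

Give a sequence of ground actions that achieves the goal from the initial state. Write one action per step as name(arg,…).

push(b,b); free(e,b); free(b,e)

1. push(b,b)  →  {at(b), at(e), clear(b,f), clear(e,e), holds(b)}
2. free(e,b)  →  {at(b), at(e), clear(b,e), clear(b,f), clear(e,e), holds(b), holds(e)}
3. free(b,e)  →  {at(b), at(e), clear(b,e), clear(b,f), clear(e,b), clear(e,e), holds(b), holds(e)}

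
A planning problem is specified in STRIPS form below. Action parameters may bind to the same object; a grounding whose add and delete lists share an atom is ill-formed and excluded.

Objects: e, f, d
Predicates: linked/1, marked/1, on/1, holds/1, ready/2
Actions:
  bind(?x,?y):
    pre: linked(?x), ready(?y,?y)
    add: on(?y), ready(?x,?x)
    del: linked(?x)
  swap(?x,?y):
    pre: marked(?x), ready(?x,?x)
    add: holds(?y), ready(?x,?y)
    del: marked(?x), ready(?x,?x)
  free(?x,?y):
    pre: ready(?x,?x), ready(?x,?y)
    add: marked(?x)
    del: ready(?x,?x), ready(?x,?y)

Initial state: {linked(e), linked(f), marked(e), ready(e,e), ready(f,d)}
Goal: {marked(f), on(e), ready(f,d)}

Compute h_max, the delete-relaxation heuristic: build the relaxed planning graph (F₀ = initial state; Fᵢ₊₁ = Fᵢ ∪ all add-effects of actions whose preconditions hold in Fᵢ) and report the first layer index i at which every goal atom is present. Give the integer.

2

F0 = init (5 atoms)
F1 = F0 ∪ {holds(d), holds(f), on(e), ready(e,d), ready(e,f), ready(f,f)}  (11 atoms)
F2 = F1 ∪ {marked(f), on(f)}  (13 atoms)
goal ⊆ F2  ⇒  h_max = 2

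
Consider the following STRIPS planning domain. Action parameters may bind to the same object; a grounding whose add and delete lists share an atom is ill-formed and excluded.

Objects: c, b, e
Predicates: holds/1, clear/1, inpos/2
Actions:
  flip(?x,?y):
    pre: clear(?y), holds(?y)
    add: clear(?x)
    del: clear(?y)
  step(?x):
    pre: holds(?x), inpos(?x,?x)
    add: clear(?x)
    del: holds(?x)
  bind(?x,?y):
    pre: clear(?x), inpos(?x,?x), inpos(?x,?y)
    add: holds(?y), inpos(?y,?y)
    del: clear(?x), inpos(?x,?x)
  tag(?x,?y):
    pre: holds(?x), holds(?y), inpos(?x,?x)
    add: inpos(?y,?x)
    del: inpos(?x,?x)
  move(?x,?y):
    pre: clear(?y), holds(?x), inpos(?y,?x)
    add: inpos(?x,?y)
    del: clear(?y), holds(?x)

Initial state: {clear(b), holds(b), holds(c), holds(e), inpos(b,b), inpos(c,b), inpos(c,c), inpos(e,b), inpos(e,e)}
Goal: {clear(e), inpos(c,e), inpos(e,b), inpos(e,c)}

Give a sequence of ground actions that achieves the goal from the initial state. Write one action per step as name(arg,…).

flip(e,b); tag(c,e); tag(e,c)

1. flip(e,b)  →  {clear(e), holds(b), holds(c), holds(e), inpos(b,b), inpos(c,b), inpos(c,c), inpos(e,b), inpos(e,e)}
2. tag(c,e)  →  {clear(e), holds(b), holds(c), holds(e), inpos(b,b), inpos(c,b), inpos(e,b), inpos(e,c), inpos(e,e)}
3. tag(e,c)  →  {clear(e), holds(b), holds(c), holds(e), inpos(b,b), inpos(c,b), inpos(c,e), inpos(e,b), inpos(e,c)}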